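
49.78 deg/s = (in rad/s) 0.8688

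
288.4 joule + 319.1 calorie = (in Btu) 1.539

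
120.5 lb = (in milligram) 5.466e+07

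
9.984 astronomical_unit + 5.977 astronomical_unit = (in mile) 1.484e+09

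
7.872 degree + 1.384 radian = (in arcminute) 5230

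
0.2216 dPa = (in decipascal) 0.2216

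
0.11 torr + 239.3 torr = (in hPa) 319.2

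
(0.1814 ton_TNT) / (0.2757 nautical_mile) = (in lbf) 3.342e+05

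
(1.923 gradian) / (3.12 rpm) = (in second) 0.09245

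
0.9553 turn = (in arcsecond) 1.238e+06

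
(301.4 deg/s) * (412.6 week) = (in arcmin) 4.513e+12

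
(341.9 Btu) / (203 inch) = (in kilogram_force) 7134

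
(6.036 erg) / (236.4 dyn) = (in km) 2.553e-07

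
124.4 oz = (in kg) 3.527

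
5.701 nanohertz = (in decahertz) 5.701e-10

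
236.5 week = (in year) 4.536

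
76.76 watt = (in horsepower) 0.1029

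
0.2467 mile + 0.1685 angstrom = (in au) 2.654e-09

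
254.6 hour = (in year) 0.02906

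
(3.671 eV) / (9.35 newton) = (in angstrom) 6.29e-10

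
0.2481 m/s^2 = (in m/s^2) 0.2481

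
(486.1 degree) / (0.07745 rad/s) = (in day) 0.001268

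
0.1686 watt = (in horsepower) 0.0002261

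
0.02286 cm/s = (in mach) 6.714e-07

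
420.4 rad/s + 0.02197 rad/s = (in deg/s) 2.409e+04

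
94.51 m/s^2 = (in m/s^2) 94.51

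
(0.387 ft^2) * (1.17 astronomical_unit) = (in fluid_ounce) 2.128e+14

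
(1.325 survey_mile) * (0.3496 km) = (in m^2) 7.455e+05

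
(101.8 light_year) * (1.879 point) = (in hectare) 6.384e+10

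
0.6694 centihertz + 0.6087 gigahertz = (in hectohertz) 6.087e+06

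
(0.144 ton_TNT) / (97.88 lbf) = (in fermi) 1.384e+21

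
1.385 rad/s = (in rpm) 13.23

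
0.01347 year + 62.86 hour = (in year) 0.02065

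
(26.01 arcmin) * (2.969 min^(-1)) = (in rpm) 0.003575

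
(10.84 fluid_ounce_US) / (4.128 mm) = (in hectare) 7.766e-06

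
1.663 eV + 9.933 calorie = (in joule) 41.56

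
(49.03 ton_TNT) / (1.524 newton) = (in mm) 1.346e+14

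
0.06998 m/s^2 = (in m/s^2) 0.06998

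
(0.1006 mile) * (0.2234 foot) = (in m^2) 11.02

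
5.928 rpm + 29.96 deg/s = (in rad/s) 1.144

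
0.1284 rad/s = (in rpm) 1.226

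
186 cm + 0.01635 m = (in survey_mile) 0.001166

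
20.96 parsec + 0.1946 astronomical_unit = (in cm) 6.468e+19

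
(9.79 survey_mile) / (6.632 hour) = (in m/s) 0.6599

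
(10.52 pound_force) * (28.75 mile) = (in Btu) 2052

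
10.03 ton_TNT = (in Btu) 3.978e+07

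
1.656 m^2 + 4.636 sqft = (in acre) 0.0005156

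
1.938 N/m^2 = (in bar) 1.938e-05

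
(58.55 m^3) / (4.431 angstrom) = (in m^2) 1.321e+11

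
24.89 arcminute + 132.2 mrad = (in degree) 7.989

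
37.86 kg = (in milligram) 3.786e+07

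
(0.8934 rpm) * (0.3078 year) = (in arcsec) 1.873e+11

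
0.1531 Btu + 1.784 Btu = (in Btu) 1.937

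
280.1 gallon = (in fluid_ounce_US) 3.585e+04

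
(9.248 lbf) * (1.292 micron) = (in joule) 5.315e-05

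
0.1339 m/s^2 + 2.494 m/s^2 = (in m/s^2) 2.628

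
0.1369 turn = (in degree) 49.28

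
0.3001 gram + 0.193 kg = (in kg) 0.1933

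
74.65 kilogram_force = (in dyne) 7.321e+07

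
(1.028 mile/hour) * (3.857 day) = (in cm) 1.531e+07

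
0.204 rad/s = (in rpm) 1.948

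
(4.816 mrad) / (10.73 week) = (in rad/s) 7.421e-10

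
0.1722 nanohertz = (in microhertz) 0.0001722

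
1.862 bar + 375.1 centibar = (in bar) 5.613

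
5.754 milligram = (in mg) 5.754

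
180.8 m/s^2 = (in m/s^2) 180.8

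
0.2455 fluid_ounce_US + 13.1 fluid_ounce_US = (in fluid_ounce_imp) 13.89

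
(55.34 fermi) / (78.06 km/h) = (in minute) 4.254e-17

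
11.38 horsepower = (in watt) 8486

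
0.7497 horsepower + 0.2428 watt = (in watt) 559.3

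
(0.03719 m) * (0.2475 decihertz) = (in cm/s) 0.09205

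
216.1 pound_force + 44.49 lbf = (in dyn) 1.159e+08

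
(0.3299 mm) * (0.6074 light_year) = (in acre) 4.685e+08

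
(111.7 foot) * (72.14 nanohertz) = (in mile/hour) 5.494e-06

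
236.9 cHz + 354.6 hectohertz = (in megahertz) 0.03546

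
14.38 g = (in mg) 1.438e+04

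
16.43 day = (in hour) 394.3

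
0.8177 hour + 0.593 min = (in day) 0.03448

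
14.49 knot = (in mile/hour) 16.67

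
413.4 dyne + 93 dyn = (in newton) 0.005064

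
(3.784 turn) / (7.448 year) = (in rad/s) 1.012e-07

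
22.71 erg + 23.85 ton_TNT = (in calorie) 2.385e+10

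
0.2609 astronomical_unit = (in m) 3.903e+10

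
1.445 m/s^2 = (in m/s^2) 1.445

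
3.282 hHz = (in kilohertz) 0.3282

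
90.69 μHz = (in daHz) 9.069e-06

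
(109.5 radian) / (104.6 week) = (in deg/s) 9.917e-05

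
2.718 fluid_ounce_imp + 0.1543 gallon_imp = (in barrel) 0.004898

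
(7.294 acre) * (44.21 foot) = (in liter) 3.978e+08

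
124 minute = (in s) 7440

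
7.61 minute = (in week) 0.000755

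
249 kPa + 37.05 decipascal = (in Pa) 2.49e+05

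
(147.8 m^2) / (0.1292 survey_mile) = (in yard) 0.7774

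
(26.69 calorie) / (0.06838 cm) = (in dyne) 1.633e+10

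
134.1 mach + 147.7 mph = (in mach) 134.3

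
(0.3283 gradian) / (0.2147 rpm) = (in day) 2.655e-06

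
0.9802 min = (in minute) 0.9802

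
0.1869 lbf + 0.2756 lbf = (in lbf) 0.4625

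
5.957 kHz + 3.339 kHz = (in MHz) 0.009296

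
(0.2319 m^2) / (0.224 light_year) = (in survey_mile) 6.8e-20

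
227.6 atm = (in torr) 1.73e+05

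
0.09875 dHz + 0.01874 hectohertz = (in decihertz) 18.84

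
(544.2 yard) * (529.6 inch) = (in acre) 1.654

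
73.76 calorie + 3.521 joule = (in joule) 312.1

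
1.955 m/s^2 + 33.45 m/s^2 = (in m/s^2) 35.41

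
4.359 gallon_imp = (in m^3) 0.01982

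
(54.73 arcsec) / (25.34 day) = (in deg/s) 6.944e-09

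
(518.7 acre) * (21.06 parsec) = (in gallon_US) 3.604e+26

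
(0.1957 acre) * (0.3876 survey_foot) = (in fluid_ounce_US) 3.164e+06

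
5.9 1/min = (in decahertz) 0.009833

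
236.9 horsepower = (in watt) 1.767e+05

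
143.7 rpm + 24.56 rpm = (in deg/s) 1010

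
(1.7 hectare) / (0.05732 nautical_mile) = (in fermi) 1.601e+17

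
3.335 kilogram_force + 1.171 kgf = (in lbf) 9.934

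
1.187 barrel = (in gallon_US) 49.85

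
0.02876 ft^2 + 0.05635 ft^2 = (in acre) 1.954e-06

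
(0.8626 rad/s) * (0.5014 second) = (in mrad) 432.5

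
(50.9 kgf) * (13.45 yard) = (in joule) 6139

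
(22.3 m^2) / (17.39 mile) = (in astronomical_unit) 5.326e-15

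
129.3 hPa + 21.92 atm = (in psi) 324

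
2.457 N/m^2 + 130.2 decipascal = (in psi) 0.002245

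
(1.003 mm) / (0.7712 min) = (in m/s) 2.168e-05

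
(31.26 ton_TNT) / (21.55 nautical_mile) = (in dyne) 3.277e+11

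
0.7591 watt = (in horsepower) 0.001018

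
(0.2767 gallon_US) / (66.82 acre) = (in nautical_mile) 2.091e-12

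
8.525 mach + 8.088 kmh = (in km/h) 1.046e+04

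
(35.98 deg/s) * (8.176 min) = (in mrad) 3.081e+05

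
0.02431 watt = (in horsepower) 3.26e-05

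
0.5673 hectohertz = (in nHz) 5.673e+10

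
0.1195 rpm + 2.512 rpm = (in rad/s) 0.2756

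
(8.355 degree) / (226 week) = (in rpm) 1.019e-08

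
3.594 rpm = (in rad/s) 0.3764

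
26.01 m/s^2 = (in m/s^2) 26.01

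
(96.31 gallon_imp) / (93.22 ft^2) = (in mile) 3.141e-05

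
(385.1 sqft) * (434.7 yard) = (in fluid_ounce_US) 4.809e+08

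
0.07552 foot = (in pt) 65.25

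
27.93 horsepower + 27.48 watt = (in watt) 2.085e+04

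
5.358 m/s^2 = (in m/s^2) 5.358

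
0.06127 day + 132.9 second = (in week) 0.008973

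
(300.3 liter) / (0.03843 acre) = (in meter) 0.001931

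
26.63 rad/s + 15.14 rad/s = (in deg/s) 2393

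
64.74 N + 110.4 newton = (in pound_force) 39.37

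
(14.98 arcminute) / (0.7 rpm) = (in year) 1.885e-09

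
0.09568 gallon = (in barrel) 0.002278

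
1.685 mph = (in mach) 0.002212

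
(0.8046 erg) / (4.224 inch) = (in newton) 7.499e-07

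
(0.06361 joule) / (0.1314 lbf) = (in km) 0.0001088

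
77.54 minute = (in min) 77.54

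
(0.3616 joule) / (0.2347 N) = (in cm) 154.1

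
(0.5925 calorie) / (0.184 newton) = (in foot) 44.2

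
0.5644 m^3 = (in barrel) 3.55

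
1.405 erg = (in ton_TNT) 3.358e-17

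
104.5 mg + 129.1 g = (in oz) 4.558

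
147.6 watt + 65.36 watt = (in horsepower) 0.2856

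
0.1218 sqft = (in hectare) 1.132e-06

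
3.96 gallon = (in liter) 14.99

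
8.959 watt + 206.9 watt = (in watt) 215.9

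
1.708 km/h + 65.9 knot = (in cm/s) 3438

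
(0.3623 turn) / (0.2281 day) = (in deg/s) 0.006618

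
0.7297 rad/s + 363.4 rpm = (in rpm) 370.4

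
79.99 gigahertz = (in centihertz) 7.999e+12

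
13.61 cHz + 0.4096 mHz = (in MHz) 1.365e-07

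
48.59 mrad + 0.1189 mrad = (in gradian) 3.101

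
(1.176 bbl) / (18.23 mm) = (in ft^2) 110.4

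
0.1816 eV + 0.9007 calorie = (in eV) 2.352e+19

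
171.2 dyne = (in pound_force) 0.0003849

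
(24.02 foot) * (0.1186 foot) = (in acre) 6.54e-05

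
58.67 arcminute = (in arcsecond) 3520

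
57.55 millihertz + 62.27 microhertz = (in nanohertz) 5.761e+07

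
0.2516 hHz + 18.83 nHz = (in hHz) 0.2516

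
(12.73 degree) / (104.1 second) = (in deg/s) 0.1223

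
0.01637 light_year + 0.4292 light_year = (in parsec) 0.1366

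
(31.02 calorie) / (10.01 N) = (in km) 0.01297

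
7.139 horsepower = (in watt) 5324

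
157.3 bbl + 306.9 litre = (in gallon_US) 6688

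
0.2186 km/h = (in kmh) 0.2186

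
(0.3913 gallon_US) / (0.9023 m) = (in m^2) 0.001642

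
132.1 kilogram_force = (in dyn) 1.295e+08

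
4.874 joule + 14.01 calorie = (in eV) 3.963e+20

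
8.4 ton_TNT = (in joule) 3.515e+10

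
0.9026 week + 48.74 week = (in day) 347.5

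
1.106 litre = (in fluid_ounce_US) 37.4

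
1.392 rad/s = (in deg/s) 79.76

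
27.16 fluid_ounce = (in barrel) 0.005052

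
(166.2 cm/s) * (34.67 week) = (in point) 9.879e+10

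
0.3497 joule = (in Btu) 0.0003315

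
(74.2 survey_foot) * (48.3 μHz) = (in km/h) 0.003933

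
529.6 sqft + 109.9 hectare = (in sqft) 1.183e+07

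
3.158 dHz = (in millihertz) 315.8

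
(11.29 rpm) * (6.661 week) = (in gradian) 3.032e+08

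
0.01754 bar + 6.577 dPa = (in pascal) 1755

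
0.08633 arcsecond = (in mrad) 0.0004185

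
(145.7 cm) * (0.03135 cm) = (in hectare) 4.568e-08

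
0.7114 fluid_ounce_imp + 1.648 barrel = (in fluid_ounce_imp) 9222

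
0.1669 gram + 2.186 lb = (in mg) 9.917e+05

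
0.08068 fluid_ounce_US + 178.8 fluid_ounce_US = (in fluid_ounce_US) 178.9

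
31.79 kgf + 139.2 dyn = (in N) 311.8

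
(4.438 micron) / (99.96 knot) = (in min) 1.438e-09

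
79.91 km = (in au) 5.342e-07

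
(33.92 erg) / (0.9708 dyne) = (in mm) 349.4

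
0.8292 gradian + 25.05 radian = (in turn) 3.989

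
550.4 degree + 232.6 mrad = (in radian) 9.839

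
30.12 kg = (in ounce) 1062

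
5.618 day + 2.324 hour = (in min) 8229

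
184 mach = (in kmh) 2.255e+05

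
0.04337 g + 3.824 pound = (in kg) 1.735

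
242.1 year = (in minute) 1.272e+08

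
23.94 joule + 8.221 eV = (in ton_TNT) 5.722e-09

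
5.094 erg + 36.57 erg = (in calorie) 9.958e-07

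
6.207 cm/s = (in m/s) 0.06207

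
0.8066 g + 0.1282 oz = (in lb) 0.009791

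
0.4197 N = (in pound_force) 0.09435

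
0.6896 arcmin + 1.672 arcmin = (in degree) 0.03936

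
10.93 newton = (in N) 10.93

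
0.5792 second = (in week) 9.577e-07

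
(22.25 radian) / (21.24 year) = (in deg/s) 1.903e-06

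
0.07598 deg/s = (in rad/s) 0.001326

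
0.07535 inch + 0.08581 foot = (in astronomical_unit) 1.876e-13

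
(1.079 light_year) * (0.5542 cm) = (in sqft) 6.09e+14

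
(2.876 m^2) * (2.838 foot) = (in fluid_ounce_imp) 8.756e+04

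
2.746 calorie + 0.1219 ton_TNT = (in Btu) 4.834e+05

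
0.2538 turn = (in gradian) 101.5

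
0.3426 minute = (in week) 3.399e-05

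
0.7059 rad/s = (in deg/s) 40.45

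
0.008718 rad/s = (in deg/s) 0.4995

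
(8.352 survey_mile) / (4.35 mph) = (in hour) 1.92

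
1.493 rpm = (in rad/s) 0.1563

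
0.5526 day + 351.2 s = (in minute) 801.6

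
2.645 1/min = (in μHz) 4.408e+04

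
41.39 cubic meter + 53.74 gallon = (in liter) 4.159e+04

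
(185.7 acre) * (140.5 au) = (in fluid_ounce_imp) 5.559e+23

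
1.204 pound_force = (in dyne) 5.356e+05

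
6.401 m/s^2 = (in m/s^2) 6.401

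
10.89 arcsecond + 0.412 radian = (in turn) 0.06558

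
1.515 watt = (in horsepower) 0.002032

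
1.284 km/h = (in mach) 0.001047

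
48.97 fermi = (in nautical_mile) 2.644e-17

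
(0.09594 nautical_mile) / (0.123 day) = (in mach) 4.91e-05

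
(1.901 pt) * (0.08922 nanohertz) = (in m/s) 5.983e-14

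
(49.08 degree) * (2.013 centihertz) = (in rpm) 0.1647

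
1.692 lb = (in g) 767.5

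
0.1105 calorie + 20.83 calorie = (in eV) 5.469e+20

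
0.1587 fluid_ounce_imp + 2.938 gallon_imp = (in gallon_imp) 2.939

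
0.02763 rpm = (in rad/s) 0.002893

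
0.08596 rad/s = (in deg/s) 4.925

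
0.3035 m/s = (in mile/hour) 0.6789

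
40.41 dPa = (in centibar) 0.004041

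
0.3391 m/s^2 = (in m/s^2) 0.3391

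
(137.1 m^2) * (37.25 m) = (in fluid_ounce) 1.727e+08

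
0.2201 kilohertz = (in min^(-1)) 1.321e+04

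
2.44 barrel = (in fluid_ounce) 1.312e+04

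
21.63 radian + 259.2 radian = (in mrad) 2.808e+05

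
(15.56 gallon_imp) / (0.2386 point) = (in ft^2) 9046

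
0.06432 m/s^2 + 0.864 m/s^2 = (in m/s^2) 0.9283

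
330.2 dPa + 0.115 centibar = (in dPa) 1480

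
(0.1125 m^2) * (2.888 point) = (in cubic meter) 0.0001146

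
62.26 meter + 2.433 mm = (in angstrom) 6.226e+11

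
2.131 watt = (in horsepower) 0.002858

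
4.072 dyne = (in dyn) 4.072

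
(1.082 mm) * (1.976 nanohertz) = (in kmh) 7.697e-12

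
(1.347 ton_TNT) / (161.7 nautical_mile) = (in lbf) 4231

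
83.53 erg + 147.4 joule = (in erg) 1.474e+09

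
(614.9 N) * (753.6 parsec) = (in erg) 1.43e+29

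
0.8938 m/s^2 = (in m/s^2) 0.8938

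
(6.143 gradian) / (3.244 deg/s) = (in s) 1.704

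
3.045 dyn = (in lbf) 6.845e-06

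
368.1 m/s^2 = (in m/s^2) 368.1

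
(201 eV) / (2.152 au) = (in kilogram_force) 1.02e-29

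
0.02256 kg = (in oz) 0.7958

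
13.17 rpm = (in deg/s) 79.02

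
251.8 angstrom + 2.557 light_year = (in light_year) 2.557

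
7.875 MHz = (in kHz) 7875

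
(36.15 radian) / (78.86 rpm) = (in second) 4.377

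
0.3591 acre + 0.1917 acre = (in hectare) 0.2229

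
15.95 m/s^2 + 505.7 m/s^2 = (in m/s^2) 521.6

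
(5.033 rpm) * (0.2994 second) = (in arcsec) 3.255e+04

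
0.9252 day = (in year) 0.002535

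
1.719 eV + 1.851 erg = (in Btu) 1.754e-10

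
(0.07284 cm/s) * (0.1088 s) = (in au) 5.298e-16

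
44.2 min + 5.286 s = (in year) 8.426e-05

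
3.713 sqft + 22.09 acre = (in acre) 22.09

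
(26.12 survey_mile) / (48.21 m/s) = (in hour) 0.2422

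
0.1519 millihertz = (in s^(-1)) 0.0001519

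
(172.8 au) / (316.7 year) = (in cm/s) 2.588e+05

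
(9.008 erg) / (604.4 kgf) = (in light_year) 1.606e-26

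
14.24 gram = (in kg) 0.01424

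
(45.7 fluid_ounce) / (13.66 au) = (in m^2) 6.614e-16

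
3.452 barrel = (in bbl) 3.452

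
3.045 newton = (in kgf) 0.3105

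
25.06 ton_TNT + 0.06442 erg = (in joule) 1.049e+11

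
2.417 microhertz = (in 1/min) 0.000145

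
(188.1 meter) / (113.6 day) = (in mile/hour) 4.287e-05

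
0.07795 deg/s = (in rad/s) 0.00136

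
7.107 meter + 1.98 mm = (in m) 7.109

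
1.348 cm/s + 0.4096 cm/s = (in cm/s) 1.758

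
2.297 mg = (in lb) 5.064e-06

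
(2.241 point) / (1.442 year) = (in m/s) 1.738e-11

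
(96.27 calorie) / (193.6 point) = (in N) 5898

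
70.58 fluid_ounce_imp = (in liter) 2.005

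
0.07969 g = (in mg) 79.69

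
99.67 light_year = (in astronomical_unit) 6.303e+06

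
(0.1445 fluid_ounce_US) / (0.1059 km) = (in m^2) 4.035e-08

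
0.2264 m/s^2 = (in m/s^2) 0.2264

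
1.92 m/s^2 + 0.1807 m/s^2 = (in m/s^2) 2.101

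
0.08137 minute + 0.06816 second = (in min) 0.08251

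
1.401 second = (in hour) 0.0003892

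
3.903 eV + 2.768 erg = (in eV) 1.728e+12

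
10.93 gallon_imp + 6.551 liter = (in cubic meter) 0.05624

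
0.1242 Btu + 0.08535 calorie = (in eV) 8.201e+20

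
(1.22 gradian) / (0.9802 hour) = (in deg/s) 0.0003112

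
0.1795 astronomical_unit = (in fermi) 2.685e+25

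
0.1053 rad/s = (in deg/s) 6.033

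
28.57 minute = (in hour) 0.4762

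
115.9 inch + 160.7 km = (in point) 4.555e+08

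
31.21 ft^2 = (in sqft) 31.21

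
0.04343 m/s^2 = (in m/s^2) 0.04343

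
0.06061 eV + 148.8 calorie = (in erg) 6.226e+09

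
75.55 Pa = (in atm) 0.0007456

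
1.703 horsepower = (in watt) 1270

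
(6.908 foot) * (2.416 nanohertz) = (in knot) 9.888e-09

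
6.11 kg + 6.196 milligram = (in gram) 6110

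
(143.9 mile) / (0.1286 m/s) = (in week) 2.978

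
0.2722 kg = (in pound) 0.6001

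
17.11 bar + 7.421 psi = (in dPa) 1.762e+07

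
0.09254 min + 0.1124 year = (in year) 0.1124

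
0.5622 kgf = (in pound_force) 1.239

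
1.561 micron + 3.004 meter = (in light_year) 3.175e-16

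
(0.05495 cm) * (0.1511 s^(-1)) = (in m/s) 8.303e-05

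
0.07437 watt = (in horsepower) 9.973e-05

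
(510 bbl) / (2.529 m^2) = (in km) 0.03206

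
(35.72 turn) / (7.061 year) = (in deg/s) 5.775e-05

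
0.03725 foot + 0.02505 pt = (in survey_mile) 7.06e-06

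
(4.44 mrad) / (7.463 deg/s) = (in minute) 0.0005681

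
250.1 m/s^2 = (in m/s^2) 250.1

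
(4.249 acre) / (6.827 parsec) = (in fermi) 81.63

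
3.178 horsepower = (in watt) 2370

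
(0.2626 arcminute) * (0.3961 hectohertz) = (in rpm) 0.02889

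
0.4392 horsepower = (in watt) 327.5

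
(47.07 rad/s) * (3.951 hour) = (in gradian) 4.262e+07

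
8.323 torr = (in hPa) 11.1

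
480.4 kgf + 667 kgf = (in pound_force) 2530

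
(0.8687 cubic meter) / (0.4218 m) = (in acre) 0.0005089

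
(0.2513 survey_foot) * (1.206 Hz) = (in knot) 0.1796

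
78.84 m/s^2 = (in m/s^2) 78.84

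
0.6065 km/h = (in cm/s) 16.85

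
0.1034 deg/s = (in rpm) 0.01723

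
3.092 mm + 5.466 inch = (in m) 0.1419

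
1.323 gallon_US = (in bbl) 0.0315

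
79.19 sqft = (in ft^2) 79.19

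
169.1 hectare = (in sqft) 1.82e+07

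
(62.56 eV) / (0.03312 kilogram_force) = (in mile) 1.918e-20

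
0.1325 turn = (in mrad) 832.5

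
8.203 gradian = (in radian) 0.1289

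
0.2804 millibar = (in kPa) 0.02804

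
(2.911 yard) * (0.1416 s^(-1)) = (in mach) 0.001107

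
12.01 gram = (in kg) 0.01201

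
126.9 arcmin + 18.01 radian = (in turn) 2.872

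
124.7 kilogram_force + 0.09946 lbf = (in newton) 1223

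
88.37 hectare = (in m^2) 8.837e+05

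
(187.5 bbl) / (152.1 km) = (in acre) 4.843e-08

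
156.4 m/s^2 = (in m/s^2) 156.4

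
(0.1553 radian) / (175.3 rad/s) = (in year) 2.809e-11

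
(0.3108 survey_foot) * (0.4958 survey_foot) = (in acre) 3.538e-06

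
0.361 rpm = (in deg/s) 2.166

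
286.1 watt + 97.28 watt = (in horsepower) 0.5141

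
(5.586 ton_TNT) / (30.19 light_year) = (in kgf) 8.344e-09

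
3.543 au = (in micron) 5.3e+17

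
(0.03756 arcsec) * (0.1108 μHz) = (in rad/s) 2.018e-14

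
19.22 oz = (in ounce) 19.22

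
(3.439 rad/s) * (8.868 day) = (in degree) 1.51e+08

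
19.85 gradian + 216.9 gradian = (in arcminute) 1.278e+04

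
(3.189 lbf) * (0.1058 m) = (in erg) 1.501e+07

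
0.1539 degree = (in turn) 0.0004275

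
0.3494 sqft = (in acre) 8.021e-06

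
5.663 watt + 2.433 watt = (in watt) 8.096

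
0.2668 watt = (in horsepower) 0.0003578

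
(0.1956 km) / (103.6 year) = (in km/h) 2.155e-07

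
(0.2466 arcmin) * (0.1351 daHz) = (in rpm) 0.0009254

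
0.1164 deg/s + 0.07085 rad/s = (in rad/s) 0.07288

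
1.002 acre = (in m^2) 4055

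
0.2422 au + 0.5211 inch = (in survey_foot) 1.189e+11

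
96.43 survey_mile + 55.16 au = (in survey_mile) 5.127e+09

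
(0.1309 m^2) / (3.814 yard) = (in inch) 1.478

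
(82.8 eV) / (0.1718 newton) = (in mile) 4.798e-20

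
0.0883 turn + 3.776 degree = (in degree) 35.56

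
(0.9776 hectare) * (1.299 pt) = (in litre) 4480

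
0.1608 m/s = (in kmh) 0.5789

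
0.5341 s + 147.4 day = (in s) 1.274e+07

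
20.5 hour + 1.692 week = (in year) 0.03479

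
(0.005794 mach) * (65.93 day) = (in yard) 1.229e+07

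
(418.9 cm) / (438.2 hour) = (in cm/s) 0.0002655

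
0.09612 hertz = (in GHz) 9.612e-11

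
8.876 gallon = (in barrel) 0.2113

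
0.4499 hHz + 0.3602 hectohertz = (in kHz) 0.08101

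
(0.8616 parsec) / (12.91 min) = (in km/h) 1.236e+14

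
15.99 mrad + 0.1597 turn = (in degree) 58.41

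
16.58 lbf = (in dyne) 7.375e+06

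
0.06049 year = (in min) 3.179e+04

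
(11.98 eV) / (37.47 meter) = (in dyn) 5.123e-15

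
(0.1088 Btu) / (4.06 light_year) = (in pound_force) 6.718e-16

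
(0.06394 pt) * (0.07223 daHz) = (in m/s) 1.629e-05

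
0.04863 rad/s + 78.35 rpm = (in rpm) 78.81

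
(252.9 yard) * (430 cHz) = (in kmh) 3580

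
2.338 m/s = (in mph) 5.23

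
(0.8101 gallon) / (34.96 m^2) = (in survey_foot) 0.0002878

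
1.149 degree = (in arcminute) 68.94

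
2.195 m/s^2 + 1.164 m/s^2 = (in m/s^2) 3.359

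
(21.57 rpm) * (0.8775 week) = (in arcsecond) 2.473e+11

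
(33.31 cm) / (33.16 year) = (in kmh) 1.147e-09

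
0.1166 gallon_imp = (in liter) 0.5301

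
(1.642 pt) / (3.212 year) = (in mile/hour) 1.279e-11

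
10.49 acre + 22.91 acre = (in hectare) 13.52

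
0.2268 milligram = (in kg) 2.268e-07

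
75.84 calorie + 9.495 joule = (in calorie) 78.11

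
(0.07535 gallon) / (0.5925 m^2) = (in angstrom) 4.814e+06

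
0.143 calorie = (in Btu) 0.0005671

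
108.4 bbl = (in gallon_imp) 3791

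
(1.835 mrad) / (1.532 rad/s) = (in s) 0.001198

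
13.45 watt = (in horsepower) 0.01804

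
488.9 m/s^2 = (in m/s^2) 488.9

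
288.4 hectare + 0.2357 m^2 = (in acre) 712.7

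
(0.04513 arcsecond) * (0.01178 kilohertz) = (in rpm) 2.461e-05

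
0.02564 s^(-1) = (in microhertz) 2.564e+04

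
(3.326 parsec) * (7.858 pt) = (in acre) 7.03e+10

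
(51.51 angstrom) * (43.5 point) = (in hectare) 7.905e-15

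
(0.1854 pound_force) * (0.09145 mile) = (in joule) 121.4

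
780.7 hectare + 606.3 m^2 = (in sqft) 8.404e+07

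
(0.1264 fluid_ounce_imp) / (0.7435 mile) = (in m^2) 3.001e-09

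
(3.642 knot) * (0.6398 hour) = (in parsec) 1.399e-13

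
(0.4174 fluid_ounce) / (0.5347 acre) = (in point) 1.617e-05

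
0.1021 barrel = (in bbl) 0.1021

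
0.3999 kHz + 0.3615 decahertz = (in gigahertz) 4.035e-07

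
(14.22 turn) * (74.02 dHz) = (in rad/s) 661.3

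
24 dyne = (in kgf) 2.447e-05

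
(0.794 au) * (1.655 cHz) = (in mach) 5.773e+06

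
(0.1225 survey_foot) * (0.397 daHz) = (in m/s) 0.1482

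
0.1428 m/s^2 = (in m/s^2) 0.1428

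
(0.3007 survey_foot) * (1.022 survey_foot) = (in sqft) 0.3073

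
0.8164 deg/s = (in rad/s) 0.01425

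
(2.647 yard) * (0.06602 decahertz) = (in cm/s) 159.8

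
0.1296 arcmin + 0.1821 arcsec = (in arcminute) 0.1326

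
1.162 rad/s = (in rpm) 11.1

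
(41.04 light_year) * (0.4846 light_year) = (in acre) 4.399e+29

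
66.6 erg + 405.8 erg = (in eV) 2.948e+14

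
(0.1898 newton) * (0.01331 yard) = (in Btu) 2.189e-06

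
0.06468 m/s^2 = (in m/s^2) 0.06468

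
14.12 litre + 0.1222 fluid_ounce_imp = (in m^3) 0.01412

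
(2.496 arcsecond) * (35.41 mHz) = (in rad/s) 4.285e-07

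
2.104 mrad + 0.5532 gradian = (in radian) 0.01079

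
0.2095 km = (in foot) 687.3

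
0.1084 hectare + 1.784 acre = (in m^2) 8304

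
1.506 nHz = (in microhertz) 0.001506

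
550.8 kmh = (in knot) 297.4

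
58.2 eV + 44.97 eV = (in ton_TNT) 3.951e-27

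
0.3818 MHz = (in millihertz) 3.818e+08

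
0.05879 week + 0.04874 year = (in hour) 436.8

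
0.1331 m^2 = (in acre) 3.289e-05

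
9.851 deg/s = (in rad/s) 0.1719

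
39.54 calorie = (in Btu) 0.1568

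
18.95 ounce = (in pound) 1.184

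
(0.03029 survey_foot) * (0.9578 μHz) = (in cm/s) 8.843e-07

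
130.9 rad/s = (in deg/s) 7500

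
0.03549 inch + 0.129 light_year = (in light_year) 0.129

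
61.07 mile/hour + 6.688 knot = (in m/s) 30.74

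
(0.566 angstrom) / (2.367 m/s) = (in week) 3.954e-17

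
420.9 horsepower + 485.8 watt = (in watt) 3.144e+05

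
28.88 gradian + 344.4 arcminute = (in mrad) 553.8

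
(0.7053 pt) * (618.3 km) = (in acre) 0.03802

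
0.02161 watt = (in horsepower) 2.898e-05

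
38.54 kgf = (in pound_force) 84.97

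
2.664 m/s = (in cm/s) 266.4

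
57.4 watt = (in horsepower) 0.07697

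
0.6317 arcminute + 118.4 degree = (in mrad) 2067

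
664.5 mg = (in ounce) 0.02344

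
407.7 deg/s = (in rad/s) 7.116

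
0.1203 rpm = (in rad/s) 0.0126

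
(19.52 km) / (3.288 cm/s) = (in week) 0.9816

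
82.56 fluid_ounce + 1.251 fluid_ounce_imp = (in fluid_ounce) 83.76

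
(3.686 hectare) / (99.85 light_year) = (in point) 1.106e-10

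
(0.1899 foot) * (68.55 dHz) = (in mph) 0.8876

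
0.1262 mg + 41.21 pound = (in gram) 1.869e+04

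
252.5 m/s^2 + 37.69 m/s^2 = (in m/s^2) 290.2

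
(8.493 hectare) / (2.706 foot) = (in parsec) 3.337e-12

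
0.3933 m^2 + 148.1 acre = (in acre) 148.1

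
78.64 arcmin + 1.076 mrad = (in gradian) 1.525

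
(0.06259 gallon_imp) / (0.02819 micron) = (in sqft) 1.086e+05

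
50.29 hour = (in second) 1.81e+05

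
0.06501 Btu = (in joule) 68.59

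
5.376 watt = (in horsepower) 0.007209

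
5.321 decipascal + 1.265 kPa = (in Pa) 1266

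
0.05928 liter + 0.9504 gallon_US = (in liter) 3.657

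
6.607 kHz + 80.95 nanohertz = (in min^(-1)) 3.964e+05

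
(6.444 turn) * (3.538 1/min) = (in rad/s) 2.387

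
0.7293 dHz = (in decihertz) 0.7293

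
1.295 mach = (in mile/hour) 986.4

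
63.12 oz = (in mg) 1.789e+06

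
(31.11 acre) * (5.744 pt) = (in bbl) 1605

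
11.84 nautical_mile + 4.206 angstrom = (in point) 6.216e+07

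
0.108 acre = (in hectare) 0.04371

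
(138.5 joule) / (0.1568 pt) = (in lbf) 5.629e+05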